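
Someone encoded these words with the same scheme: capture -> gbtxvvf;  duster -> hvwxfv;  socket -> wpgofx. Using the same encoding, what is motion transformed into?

qpxjpr

The shift depends on letter class: consonant c→g is +4, but vowel a→b is +1. Vowels shift forward by 1 and consonants shift forward by 4.
On motion: m(cons)+4=q, o(vowel)+1=p, t(cons)+4=x, i(vowel)+1=j, o(vowel)+1=p, n(cons)+4=r.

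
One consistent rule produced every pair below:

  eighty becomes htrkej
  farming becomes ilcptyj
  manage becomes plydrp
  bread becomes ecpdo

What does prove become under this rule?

sczyp

Shifts by position in eighty: pos 0: e→h (+3), pos 1: i→t (+11), pos 2: g→r (+11), pos 3: h→k (+3), pos 4: t→e (+11), pos 5: y→j (+11) — repeating every 3. It's a Vigenère-style cipher with numeric key [3,11,11]: position i shifts by key[i mod 3].
For prove: p+3=s, r+11=c, o+11=z, v+3=y, e+11=p.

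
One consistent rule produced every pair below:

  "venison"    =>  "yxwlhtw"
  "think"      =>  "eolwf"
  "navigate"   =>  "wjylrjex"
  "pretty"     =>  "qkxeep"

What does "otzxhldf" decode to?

This is an affine cipher: with a=0,…,z=25, each position x becomes (23x+9) mod 26.
Undoing it on otzxhldf: o(14)→17·(14−9)≡7=h; t(19)→17·(19−9)≡14=o; z(25)→17·(25−9)≡12=m; x(23)→17·(23−9)≡4=e; h(7)→17·(7−9)≡18=s; l(11)→17·(11−9)≡8=i; d(3)→17·(3−9)≡2=c; f(5)→17·(5−9)≡10=k (all mod 26).

homesick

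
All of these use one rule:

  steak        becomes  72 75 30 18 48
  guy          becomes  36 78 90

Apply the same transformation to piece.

Each letter becomes 3×(its alphabet position, a=1..z=26) + 15.
Applying it to piece: p=16→63, i=9→42, e=5→30, c=3→24, e=5→30.

63 42 30 24 30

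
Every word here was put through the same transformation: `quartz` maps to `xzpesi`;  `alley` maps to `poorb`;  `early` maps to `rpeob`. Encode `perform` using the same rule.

Each letter's alphabet position (a=0..z=25) is mapped through 7·x+15 mod 26 — an affine cipher.
Applying it to perform: p(15)→7·15+15≡16=q; e(4)→7·4+15≡17=r; r(17)→7·17+15≡4=e; f(5)→7·5+15≡24=y; o(14)→7·14+15≡9=j; r(17)→7·17+15≡4=e; m(12)→7·12+15≡21=v (all mod 26).

qreyjev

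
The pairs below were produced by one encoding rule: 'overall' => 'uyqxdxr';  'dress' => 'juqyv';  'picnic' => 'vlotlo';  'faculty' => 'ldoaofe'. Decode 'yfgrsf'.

sculpt

Shifts by position in overall: pos 0: o→u (+6), pos 1: v→y (+3), pos 2: e→q (+12), pos 3: r→x (+6), pos 4: a→d (+3), pos 5: l→x (+12) — repeating every 3. The shifts repeat in a cycle of length 3: positions 0,1,… shift by +6, +3, +12, then the pattern repeats.
Decoding yfgrsf: y−6=s, f−3=c, g−12=u, r−6=l, s−3=p, f−12=t.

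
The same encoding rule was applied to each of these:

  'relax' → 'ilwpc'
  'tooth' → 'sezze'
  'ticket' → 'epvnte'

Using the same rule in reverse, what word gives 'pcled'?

Read the word backwards and shift each letter +11.
Reversing it on pcled: shift back: p−11=e, c−11=r, l−11=a, e−11=t, d−11=s → erats; then reverse → stare.

stare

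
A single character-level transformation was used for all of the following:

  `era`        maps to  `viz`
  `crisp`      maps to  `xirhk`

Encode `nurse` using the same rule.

Each pair mirrors across the alphabet (e↔v, r↔i, a↔z): positions sum to 25. This is the alphabet-reversal cipher (Atbash): a becomes z, b becomes y, etc.
For nurse: n↔m, u↔f, r↔i, s↔h, e↔v.

mfihv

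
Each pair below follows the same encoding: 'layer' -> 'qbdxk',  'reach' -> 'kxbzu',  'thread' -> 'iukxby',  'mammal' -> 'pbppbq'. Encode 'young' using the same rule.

l(11)→q(16) and a(0)→b(1) fit y≡25x+1 (mod 26); the inverse of 25 mod 26 is 25. Each letter's alphabet position (a=0..z=25) is mapped through 25·x+1 mod 26 — an affine cipher.
Applying it to young: y(24)→25·24+1≡3=d; o(14)→25·14+1≡13=n; u(20)→25·20+1≡7=h; n(13)→25·13+1≡14=o; g(6)→25·6+1≡21=v (all mod 26).

dnhov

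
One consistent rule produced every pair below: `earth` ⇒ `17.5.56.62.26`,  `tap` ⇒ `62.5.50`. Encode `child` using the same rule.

Each letter becomes 3×(its alphabet position, a=1..z=26) + 2.
For child: c=3→11, h=8→26, i=9→29, l=12→38, d=4→14.

11.26.29.38.14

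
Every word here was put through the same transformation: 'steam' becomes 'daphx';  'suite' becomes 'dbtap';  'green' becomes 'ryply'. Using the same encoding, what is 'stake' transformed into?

dalrp

Shifts by position in steam: pos 0: s→d (+11), pos 1: t→a (+7), pos 2: e→p (+11), pos 3: a→h (+7) — repeating every 2. The shifts repeat in a cycle of length 2: positions 0,1,… shift by +11, +7, then the pattern repeats.
For stake: s+11=d, t+7=a, a+11=l, k+7=r, e+11=p.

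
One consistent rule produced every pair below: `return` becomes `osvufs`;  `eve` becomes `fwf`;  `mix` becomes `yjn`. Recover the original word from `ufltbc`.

basket

Read the word backwards and shift each letter +1.
Decoding ufltbc: shift back: u−1=t, f−1=e, l−1=k, t−1=s, b−1=a, c−1=b → teksab; then reverse → basket.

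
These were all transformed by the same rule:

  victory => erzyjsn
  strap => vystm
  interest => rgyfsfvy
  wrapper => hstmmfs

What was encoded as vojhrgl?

showing

v(21)→e(4) and i(8)→r(17) fit y≡3x+19 (mod 26); the inverse of 3 mod 26 is 9. This is an affine cipher: with a=0,…,z=25, each position x becomes (3x+19) mod 26.
Undoing it on vojhrgl: v(21)→9·(21−19)≡18=s; o(14)→9·(14−19)≡7=h; j(9)→9·(9−19)≡14=o; h(7)→9·(7−19)≡22=w; r(17)→9·(17−19)≡8=i; g(6)→9·(6−19)≡13=n; l(11)→9·(11−19)≡6=g (all mod 26).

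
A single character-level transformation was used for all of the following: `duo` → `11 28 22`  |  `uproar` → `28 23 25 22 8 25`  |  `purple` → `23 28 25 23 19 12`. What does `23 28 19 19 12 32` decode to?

The number is (letter's place in the alphabet, a=1) + 7.
Undoing it on 23 28 19 19 12 32: 23→(23−7)÷1=16=p, 28→(28−7)÷1=21=u, 19→(19−7)÷1=12=l, 19→(19−7)÷1=12=l, 12→(12−7)÷1=5=e, 32→(32−7)÷1=25=y.

pulley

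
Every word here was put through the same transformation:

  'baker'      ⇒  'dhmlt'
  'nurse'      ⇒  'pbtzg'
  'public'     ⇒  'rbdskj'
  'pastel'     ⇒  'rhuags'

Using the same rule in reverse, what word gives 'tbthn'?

rural

Shifts by position in baker: pos 0: b→d (+2), pos 1: a→h (+7), pos 2: k→m (+2), pos 3: e→l (+7) — repeating every 2. It's a Vigenère-style cipher with numeric key [2,7]: position i shifts by key[i mod 2].
Undoing it on tbthn: t−2=r, b−7=u, t−2=r, h−7=a, n−2=l.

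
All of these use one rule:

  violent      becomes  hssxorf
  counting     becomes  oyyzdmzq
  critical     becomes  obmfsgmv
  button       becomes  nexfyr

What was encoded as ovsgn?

cloud

It's a Vigenère-style cipher with numeric key [12,10,4]: position i shifts by key[i mod 3].
Decoding ovsgn: o−12=c, v−10=l, s−4=o, g−12=u, n−10=d.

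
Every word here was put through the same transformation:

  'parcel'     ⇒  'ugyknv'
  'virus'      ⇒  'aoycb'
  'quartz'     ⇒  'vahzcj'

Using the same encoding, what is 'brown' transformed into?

gxvew

In parcel: p→u is +5, a→g is +6, r→y is +7, c→k is +8 — the shift increases by 1 each position. Each letter shifts forward by (position + 5), i.e. 5, 6, 7, … — the shift grows by one for each successive letter.
For brown: b+5=g, r+6=x, o+7=v, w+8=e, n+9=w.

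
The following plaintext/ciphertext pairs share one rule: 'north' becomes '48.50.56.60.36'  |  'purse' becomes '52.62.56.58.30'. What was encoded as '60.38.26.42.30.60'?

ticket

The formula is n = 2×(alphabet index, a=1) + 20.
Undoing it on 60.38.26.42.30.60: 60→(60−20)÷2=20=t, 38→(38−20)÷2=9=i, 26→(26−20)÷2=3=c, 42→(42−20)÷2=11=k, 30→(30−20)÷2=5=e, 60→(60−20)÷2=20=t.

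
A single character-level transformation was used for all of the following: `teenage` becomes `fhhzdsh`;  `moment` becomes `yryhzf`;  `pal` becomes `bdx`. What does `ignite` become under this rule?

The shift depends on letter class: consonant t→f is +12, but vowel e→h is +3. Two shifts are in play — +3 for a/e/i/o/u, +12 for every other letter.
On ignite: i(vowel)+3=l, g(cons)+12=s, n(cons)+12=z, i(vowel)+3=l, t(cons)+12=f, e(vowel)+3=h.

lszlfh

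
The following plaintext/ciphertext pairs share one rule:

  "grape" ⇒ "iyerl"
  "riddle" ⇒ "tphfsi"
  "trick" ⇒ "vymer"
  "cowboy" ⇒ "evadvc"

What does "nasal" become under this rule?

phwcs

Shifts by position in grape: pos 0: g→i (+2), pos 1: r→y (+7), pos 2: a→e (+4), pos 3: p→r (+2), pos 4: e→l (+7) — repeating every 3. It's a Vigenère-style cipher with numeric key [2,7,4]: position i shifts by key[i mod 3].
For nasal: n+2=p, a+7=h, s+4=w, a+2=c, l+7=s.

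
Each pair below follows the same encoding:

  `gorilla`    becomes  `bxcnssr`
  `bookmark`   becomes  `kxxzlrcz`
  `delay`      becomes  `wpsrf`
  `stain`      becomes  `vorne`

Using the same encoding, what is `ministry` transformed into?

lnenvocf

This is an affine cipher: with a=0,…,z=25, each position x becomes (19x+17) mod 26.
For ministry: m(12)→19·12+17≡11=l; i(8)→19·8+17≡13=n; n(13)→19·13+17≡4=e; i(8)→19·8+17≡13=n; s(18)→19·18+17≡21=v; t(19)→19·19+17≡14=o; r(17)→19·17+17≡2=c; y(24)→19·24+17≡5=f (all mod 26).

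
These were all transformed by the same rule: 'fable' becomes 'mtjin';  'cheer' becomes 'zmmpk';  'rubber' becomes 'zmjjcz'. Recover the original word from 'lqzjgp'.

hybrid

The output letters match the input read backwards, each shifted +8: fable reversed is elbaf. The word is reversed, then every letter is shifted forward by 8.
Undoing it on lqzjgp: shift back: l−8=d, q−8=i, z−8=r, j−8=b, g−8=y, p−8=h → dirbyh; then reverse → hybrid.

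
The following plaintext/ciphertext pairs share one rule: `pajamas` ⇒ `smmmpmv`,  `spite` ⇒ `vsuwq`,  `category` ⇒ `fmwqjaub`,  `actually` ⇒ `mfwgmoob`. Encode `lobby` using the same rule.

The shift depends on letter class: consonant p→s is +3, but vowel a→m is +12. Two shifts are in play — +12 for a/e/i/o/u, +3 for every other letter.
On lobby: l(cons)+3=o, o(vowel)+12=a, b(cons)+3=e, b(cons)+3=e, y(cons)+3=b.

oaeeb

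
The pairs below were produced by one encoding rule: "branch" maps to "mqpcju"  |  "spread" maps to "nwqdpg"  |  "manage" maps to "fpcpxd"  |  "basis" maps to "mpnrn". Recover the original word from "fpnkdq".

master

b(1)→m(12) and r(17)→q(16) fit y≡23x+15 (mod 26); the inverse of 23 mod 26 is 17. This is an affine cipher: with a=0,…,z=25, each position x becomes (23x+15) mod 26.
Decoding fpnkdq: f(5)→17·(5−15)≡12=m; p(15)→17·(15−15)≡0=a; n(13)→17·(13−15)≡18=s; k(10)→17·(10−15)≡19=t; d(3)→17·(3−15)≡4=e; q(16)→17·(16−15)≡17=r (all mod 26).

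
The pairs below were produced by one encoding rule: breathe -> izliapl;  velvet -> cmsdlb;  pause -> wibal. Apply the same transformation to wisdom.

Shifts by position in breathe: pos 0: b→i (+7), pos 1: r→z (+8), pos 2: e→l (+7), pos 3: a→i (+8) — repeating every 2. The shifts repeat in a cycle of length 2: positions 0,1,… shift by +7, +8, then the pattern repeats.
Applying it to wisdom: w+7=d, i+8=q, s+7=z, d+8=l, o+7=v, m+8=u.

dqzlvu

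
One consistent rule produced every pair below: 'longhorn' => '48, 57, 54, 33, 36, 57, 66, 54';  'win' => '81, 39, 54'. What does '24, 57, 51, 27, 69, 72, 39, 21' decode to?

domestic

The formula is n = 3×(alphabet index, a=1) + 12.
Undoing it on 24, 57, 51, 27, 69, 72, 39, 21: 24→(24−12)÷3=4=d, 57→(57−12)÷3=15=o, 51→(51−12)÷3=13=m, 27→(27−12)÷3=5=e, 69→(69−12)÷3=19=s, 72→(72−12)÷3=20=t, 39→(39−12)÷3=9=i, 21→(21−12)÷3=3=c.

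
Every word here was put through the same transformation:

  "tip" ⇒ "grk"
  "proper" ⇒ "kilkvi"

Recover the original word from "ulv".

foe

Letters are reflected about the middle of the alphabet (position → 25−position): Atbash.
Undoing it on ulv: u↔f, l↔o, v↔e.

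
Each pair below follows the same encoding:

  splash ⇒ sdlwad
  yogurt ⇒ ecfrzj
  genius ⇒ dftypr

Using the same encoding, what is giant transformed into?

eyltr

The output letters match the input read backwards, each shifted +11: splash reversed is hsalps. Read the word backwards and shift each letter +11.
Applying it to giant: reverse → tnaig; then shift: t+11=e, n+11=y, a+11=l, i+11=t, g+11=r.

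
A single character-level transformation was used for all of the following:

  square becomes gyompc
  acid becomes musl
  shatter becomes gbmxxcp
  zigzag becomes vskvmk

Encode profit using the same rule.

s(18)→g(6) and q(16)→y(24) fit y≡17x+12 (mod 26); the inverse of 17 mod 26 is 23. Each letter's alphabet position (a=0..z=25) is mapped through 17·x+12 mod 26 — an affine cipher.
Applying it to profit: p(15)→17·15+12≡7=h; r(17)→17·17+12≡15=p; o(14)→17·14+12≡16=q; f(5)→17·5+12≡19=t; i(8)→17·8+12≡18=s; t(19)→17·19+12≡23=x (all mod 26).

hpqtsx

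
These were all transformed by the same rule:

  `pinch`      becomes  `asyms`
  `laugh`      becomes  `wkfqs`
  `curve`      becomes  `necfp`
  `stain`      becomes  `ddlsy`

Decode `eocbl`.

It's a Vigenère-style cipher with numeric key [11,10]: position i shifts by key[i mod 2].
Reversing it on eocbl: e−11=t, o−10=e, c−11=r, b−10=r, l−11=a.

terra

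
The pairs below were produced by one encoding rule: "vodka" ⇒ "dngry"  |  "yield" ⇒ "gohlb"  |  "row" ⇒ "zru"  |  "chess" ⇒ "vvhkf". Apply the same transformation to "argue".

hxjud

The output letters match the input read backwards, each shifted +3: vodka reversed is akdov. The word is reversed, then every letter is shifted forward by 3.
For argue: reverse → eugra; then shift: e+3=h, u+3=x, g+3=j, r+3=u, a+3=d.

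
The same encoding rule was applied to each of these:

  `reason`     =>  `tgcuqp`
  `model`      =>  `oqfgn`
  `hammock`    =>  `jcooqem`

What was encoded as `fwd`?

dub

Compare letters: r→t is +2, e→g is +2, a→c is +2 — a constant shift. Every letter moves 2 places later in the alphabet, wrapping around z→a.
Undoing it on fwd: f−2=d, w−2=u, d−2=b.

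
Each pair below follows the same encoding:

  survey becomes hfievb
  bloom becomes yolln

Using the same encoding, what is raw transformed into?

Each pair mirrors across the alphabet (s↔h, u↔f, r↔i): positions sum to 25. Letters are reflected about the middle of the alphabet (position → 25−position): Atbash.
On raw: r↔i, a↔z, w↔d.

izd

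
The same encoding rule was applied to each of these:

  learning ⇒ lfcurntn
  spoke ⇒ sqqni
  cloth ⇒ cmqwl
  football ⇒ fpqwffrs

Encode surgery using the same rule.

In learning: l→l is +0, e→f is +1, a→c is +2, r→u is +3 — the shift increases by 1 each position. Letter i (0-indexed) is shifted by i+0, so successive shifts are 0, 1, 2, ….
Applying it to surgery: s+0=s, u+1=v, r+2=t, g+3=j, e+4=i, r+5=w, y+6=e.

svtjiwe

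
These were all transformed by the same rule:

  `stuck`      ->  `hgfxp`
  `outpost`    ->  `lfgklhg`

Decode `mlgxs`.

Each pair mirrors across the alphabet (s↔h, t↔g, u↔f): positions sum to 25. This is the alphabet-reversal cipher (Atbash): a becomes z, b becomes y, etc.
Undoing it on mlgxs: m↔n, l↔o, g↔t, x↔c, s↔h.

notch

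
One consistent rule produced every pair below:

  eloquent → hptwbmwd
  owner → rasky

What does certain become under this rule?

fiwzhqw

The shift increases by 1 at each position, starting from +3: 3, 4, 5, ….
On certain: c+3=f, e+4=i, r+5=w, t+6=z, a+7=h, i+8=q, n+9=w.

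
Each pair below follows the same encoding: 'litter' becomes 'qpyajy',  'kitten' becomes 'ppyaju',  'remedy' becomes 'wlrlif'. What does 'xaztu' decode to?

Shifts by position in litter: pos 0: l→q (+5), pos 1: i→p (+7), pos 2: t→y (+5), pos 3: t→a (+7) — repeating every 2. A repeating key of period 2 is used — shifts +5, +7 over and over.
Reversing it on xaztu: x−5=s, a−7=t, z−5=u, t−7=m, u−5=p.

stump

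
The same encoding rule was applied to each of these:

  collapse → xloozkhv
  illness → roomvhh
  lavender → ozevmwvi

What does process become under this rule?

Each pair mirrors across the alphabet (c↔x, o↔l, l↔o): positions sum to 25. Letters are reflected about the middle of the alphabet (position → 25−position): Atbash.
For process: p↔k, r↔i, o↔l, c↔x, e↔v, s↔h, s↔h.

kilxvhh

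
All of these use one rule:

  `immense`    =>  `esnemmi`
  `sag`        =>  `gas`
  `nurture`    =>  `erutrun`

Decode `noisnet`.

The output letters match the input read backwards: immense reversed is esnemmi. It's just the letters in reverse order.
Decoding noisnet: then reverse → tension.

tension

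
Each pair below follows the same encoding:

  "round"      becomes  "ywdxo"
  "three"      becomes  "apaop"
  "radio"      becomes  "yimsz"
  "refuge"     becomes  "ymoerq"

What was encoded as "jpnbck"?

In round: r→y is +7, o→w is +8, u→d is +9, n→x is +10 — the shift increases by 1 each position. Each letter shifts forward by (position + 7), i.e. 7, 8, 9, … — the shift grows by one for each successive letter.
Undoing it on jpnbck: j−7=c, p−8=h, n−9=e, b−10=r, c−11=r, k−12=y.

cherry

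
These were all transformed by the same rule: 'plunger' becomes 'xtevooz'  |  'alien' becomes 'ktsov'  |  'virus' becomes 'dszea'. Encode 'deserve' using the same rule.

The rule splits by letter class: vowels +10, consonants +8.
Applying it to deserve: d(cons)+8=l, e(vowel)+10=o, s(cons)+8=a, e(vowel)+10=o, r(cons)+8=z, v(cons)+8=d, e(vowel)+10=o.

loaozdo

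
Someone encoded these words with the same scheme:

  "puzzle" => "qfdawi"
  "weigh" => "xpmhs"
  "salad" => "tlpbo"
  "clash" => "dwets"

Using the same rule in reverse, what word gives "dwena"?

clamp

Shifts by position in puzzle: pos 0: p→q (+1), pos 1: u→f (+11), pos 2: z→d (+4), pos 3: z→a (+1), pos 4: l→w (+11), pos 5: e→i (+4) — repeating every 3. The shifts repeat in a cycle of length 3: positions 0,1,… shift by +1, +11, +4, then the pattern repeats.
Reversing it on dwena: d−1=c, w−11=l, e−4=a, n−1=m, a−11=p.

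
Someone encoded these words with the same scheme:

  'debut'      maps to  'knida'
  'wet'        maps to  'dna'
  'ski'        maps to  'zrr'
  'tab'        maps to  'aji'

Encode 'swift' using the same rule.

zdrma

The rule splits by letter class: vowels +9, consonants +7.
Applying it to swift: s(cons)+7=z, w(cons)+7=d, i(vowel)+9=r, f(cons)+7=m, t(cons)+7=a.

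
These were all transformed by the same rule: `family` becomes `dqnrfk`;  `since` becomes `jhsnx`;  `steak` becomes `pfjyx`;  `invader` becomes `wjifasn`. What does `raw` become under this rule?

bfw

The output letters match the input read backwards, each shifted +5: family reversed is ylimaf. Two steps: reverse the string, then apply a Caesar shift of +5.
Applying it to raw: reverse → war; then shift: w+5=b, a+5=f, r+5=w.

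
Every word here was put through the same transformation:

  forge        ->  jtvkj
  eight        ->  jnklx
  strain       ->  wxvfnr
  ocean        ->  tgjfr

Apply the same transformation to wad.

Two shifts are in play — +5 for a/e/i/o/u, +4 for every other letter.
Applying it to wad: w(cons)+4=a, a(vowel)+5=f, d(cons)+4=h.

afh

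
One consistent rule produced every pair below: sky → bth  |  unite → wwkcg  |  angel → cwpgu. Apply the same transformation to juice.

swklg

The shift depends on letter class: consonant s→b is +9, but vowel u→w is +2. Vowels shift forward by 2 and consonants shift forward by 9.
On juice: j(cons)+9=s, u(vowel)+2=w, i(vowel)+2=k, c(cons)+9=l, e(vowel)+2=g.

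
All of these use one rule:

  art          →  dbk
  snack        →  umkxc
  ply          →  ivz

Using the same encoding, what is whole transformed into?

The output letters match the input read backwards, each shifted +10: art reversed is tra. Two steps: reverse the string, then apply a Caesar shift of +10.
For whole: reverse → elohw; then shift: e+10=o, l+10=v, o+10=y, h+10=r, w+10=g.

ovyrg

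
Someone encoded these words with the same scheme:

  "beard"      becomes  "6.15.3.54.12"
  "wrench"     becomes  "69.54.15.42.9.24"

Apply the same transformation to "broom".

6.54.45.45.39

b(#2)→6 and e(#5)→15: differences scale by 3, so n = 3·pos + 0. The formula is n = 3×(alphabet index, a=1).
Applying it to broom: b=2→6, r=18→54, o=15→45, o=15→45, m=13→39.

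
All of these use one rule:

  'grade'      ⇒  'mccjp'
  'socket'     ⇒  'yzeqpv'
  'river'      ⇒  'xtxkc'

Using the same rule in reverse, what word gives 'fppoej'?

Shifts by position in grade: pos 0: g→m (+6), pos 1: r→c (+11), pos 2: a→c (+2), pos 3: d→j (+6), pos 4: e→p (+11) — repeating every 3. A repeating key of period 3 is used — shifts +6, +11, +2 over and over.
Reversing it on fppoej: f−6=z, p−11=e, p−2=n, o−6=i, e−11=t, j−2=h.

zenith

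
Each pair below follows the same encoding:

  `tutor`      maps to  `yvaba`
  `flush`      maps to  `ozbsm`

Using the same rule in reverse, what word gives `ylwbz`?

super

The output letters match the input read backwards, each shifted +7: tutor reversed is rotut. Read the word backwards and shift each letter +7.
Decoding ylwbz: shift back: y−7=r, l−7=e, w−7=p, b−7=u, z−7=s → repus; then reverse → super.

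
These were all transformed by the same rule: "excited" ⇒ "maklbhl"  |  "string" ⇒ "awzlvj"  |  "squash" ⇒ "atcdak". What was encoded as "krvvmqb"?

Shifts by position in excited: pos 0: e→m (+8), pos 1: x→a (+3), pos 2: c→k (+8), pos 3: i→l (+3) — repeating every 2. The shifts repeat in a cycle of length 2: positions 0,1,… shift by +8, +3, then the pattern repeats.
Undoing it on krvvmqb: k−8=c, r−3=o, v−8=n, v−3=s, m−8=e, q−3=n, b−8=t.

consent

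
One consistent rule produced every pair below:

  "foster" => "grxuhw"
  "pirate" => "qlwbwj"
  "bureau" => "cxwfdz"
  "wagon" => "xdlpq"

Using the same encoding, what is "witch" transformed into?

xlydk

Shifts by position in foster: pos 0: f→g (+1), pos 1: o→r (+3), pos 2: s→x (+5), pos 3: t→u (+1), pos 4: e→h (+3), pos 5: r→w (+5) — repeating every 3. It's a Vigenère-style cipher with numeric key [1,3,5]: position i shifts by key[i mod 3].
Applying it to witch: w+1=x, i+3=l, t+5=y, c+1=d, h+3=k.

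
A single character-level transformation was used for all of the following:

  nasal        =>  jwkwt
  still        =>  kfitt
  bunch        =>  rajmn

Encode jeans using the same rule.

dcwjk

This is an affine cipher: with a=0,…,z=25, each position x becomes (21x+22) mod 26.
Applying it to jeans: j(9)→21·9+22≡3=d; e(4)→21·4+22≡2=c; a(0)→21·0+22≡22=w; n(13)→21·13+22≡9=j; s(18)→21·18+22≡10=k (all mod 26).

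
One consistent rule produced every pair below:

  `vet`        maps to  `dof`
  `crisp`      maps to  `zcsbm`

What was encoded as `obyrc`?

shore

The output letters match the input read backwards, each shifted +10: vet reversed is tev. The word is reversed, then every letter is shifted forward by 10.
Reversing it on obyrc: shift back: o−10=e, b−10=r, y−10=o, r−10=h, c−10=s → erohs; then reverse → shore.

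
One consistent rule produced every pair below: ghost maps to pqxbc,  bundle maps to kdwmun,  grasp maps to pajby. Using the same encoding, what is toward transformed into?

cxfjam

It's a constant shift of +9 (ROT9).
Applying it to toward: t+9=c, o+9=x, w+9=f, a+9=j, r+9=a, d+9=m.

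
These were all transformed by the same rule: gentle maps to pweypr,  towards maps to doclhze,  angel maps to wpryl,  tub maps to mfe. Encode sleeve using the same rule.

The output letters match the input read backwards, each shifted +11: gentle reversed is eltneg. The word is reversed, then every letter is shifted forward by 11.
For sleeve: reverse → eveels; then shift: e+11=p, v+11=g, e+11=p, e+11=p, l+11=w, s+11=d.

pgppwd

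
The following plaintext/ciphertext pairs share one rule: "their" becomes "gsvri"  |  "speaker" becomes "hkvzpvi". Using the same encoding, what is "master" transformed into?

Each pair mirrors across the alphabet (t↔g, h↔s, e↔v): positions sum to 25. Each letter is replaced by its mirror in the alphabet: a↔z, b↔y, c↔x, and so on (the Atbash cipher).
Applying it to master: m↔n, a↔z, s↔h, t↔g, e↔v, r↔i.

nzhgvi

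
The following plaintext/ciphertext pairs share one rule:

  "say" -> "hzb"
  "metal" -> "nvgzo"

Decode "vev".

eve

Each pair mirrors across the alphabet (s↔h, a↔z, y↔b): positions sum to 25. Letters are reflected about the middle of the alphabet (position → 25−position): Atbash.
Decoding vev: v↔e, e↔v, v↔e.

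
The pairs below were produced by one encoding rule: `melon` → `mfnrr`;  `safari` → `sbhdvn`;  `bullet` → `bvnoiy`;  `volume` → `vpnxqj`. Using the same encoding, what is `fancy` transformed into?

fbpfc

Letter i (0-indexed) is shifted by i+0, so successive shifts are 0, 1, 2, ….
For fancy: f+0=f, a+1=b, n+2=p, c+3=f, y+4=c.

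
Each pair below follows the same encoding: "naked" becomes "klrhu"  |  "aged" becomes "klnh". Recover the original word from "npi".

big

The output letters match the input read backwards, each shifted +7: naked reversed is dekan. The word is reversed, then every letter is shifted forward by 7.
Undoing it on npi: shift back: n−7=g, p−7=i, i−7=b → gib; then reverse → big.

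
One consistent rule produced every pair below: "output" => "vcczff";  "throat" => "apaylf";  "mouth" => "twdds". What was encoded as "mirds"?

faith

Each letter shifts forward by (position + 7), i.e. 7, 8, 9, … — the shift grows by one for each successive letter.
Reversing it on mirds: m−7=f, i−8=a, r−9=i, d−10=t, s−11=h.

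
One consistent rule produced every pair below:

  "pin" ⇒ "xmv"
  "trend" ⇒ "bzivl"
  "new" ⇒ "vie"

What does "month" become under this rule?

usvbp

The shift depends on letter class: consonant p→x is +8, but vowel i→m is +4. Two shifts are in play — +4 for a/e/i/o/u, +8 for every other letter.
Applying it to month: m(cons)+8=u, o(vowel)+4=s, n(cons)+8=v, t(cons)+8=b, h(cons)+8=p.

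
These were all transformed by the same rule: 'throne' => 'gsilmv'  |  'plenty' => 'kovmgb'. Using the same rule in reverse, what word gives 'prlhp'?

Each pair mirrors across the alphabet (t↔g, h↔s, r↔i): positions sum to 25. Letters are reflected about the middle of the alphabet (position → 25−position): Atbash.
Undoing it on prlhp: p↔k, r↔i, l↔o, h↔s, p↔k.

kiosk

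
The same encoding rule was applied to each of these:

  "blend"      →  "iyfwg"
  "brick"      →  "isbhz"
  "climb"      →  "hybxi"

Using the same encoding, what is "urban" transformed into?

psijw

This is an affine cipher: with a=0,…,z=25, each position x becomes (25x+9) mod 26.
Applying it to urban: u(20)→25·20+9≡15=p; r(17)→25·17+9≡18=s; b(1)→25·1+9≡8=i; a(0)→25·0+9≡9=j; n(13)→25·13+9≡22=w (all mod 26).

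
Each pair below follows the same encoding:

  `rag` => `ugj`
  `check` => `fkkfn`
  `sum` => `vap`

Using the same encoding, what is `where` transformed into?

zkkuk

The shift depends on letter class: consonant r→u is +3, but vowel a→g is +6. Vowels shift forward by 6 and consonants shift forward by 3.
Applying it to where: w(cons)+3=z, h(cons)+3=k, e(vowel)+6=k, r(cons)+3=u, e(vowel)+6=k.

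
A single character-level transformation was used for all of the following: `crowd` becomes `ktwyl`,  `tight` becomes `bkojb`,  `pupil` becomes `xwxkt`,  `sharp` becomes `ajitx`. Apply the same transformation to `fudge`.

Shifts by position in crowd: pos 0: c→k (+8), pos 1: r→t (+2), pos 2: o→w (+8), pos 3: w→y (+2) — repeating every 2. It's a Vigenère-style cipher with numeric key [8,2]: position i shifts by key[i mod 2].
Applying it to fudge: f+8=n, u+2=w, d+8=l, g+2=i, e+8=m.

nwlim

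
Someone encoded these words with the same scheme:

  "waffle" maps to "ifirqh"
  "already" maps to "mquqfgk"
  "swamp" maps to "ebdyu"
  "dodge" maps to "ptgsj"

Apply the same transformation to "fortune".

rtufzqq

Shifts by position in waffle: pos 0: w→i (+12), pos 1: a→f (+5), pos 2: f→i (+3), pos 3: f→r (+12), pos 4: l→q (+5), pos 5: e→h (+3) — repeating every 3. A repeating key of period 3 is used — shifts +12, +5, +3 over and over.
For fortune: f+12=r, o+5=t, r+3=u, t+12=f, u+5=z, n+3=q, e+12=q.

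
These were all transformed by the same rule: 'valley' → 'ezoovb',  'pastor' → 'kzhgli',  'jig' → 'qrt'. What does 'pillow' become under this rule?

kroold

Letters are reflected about the middle of the alphabet (position → 25−position): Atbash.
Applying it to pillow: p↔k, i↔r, l↔o, l↔o, o↔l, w↔d.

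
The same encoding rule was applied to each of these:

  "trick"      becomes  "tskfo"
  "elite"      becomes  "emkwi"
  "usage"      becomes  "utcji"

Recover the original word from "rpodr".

roman

Each letter shifts forward by its position index (0, 1, 2, …) — the shift grows by one for each successive letter.
Decoding rpodr: r−0=r, p−1=o, o−2=m, d−3=a, r−4=n.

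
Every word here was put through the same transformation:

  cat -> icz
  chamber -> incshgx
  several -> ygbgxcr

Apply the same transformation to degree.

The shift depends on letter class: consonant c→i is +6, but vowel a→c is +2. Vowels shift forward by 2 and consonants shift forward by 6.
Applying it to degree: d(cons)+6=j, e(vowel)+2=g, g(cons)+6=m, r(cons)+6=x, e(vowel)+2=g, e(vowel)+2=g.

jgmxgg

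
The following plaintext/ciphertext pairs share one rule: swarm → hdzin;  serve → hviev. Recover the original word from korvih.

Each pair mirrors across the alphabet (s↔h, w↔d, a↔z): positions sum to 25. This is the alphabet-reversal cipher (Atbash): a becomes z, b becomes y, etc.
Reversing it on korvih: k↔p, o↔l, r↔i, v↔e, i↔r, h↔s.

pliers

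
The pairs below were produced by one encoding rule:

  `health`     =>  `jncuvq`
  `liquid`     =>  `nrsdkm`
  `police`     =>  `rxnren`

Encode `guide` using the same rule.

idkmg

It's a Vigenère-style cipher with numeric key [2,9]: position i shifts by key[i mod 2].
For guide: g+2=i, u+9=d, i+2=k, d+9=m, e+2=g.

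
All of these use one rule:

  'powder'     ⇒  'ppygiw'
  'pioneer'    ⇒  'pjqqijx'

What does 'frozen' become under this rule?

In powder: p→p is +0, o→p is +1, w→y is +2, d→g is +3 — the shift increases by 1 each position. Letter i (0-indexed) is shifted by i+0, so successive shifts are 0, 1, 2, ….
On frozen: f+0=f, r+1=s, o+2=q, z+3=c, e+4=i, n+5=s.

fsqcis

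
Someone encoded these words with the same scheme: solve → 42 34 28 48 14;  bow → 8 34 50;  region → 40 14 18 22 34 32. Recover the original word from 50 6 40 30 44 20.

s(#19)→42 and o(#15)→34: differences scale by 2, so n = 2·pos + 4. The formula is n = 2×(alphabet index, a=1) + 4.
Decoding 50 6 40 30 44 20: 50→(50−4)÷2=23=w, 6→(6−4)÷2=1=a, 40→(40−4)÷2=18=r, 30→(30−4)÷2=13=m, 44→(44−4)÷2=20=t, 20→(20−4)÷2=8=h.

warmth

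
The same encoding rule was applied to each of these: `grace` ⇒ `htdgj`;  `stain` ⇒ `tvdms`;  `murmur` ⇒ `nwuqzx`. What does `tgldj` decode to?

seize

Letter i (0-indexed) is shifted by i+1, so successive shifts are 1, 2, 3, ….
Reversing it on tgldj: t−1=s, g−2=e, l−3=i, d−4=z, j−5=e.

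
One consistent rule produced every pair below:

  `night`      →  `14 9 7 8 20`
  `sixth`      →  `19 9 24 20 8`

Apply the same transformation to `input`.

9 14 16 21 20

n is letter #14 and maps to 14: an offset of 0. Each letter is replaced by its alphabet position (a=1, b=2, …, z=26).
On input: i=9→9, n=14→14, p=16→16, u=21→21, t=20→20.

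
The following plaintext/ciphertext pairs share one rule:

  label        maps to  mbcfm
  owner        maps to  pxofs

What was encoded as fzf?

eye

Each letter is shifted forward by 1 in the alphabet (a Caesar shift of +1).
Decoding fzf: f−1=e, z−1=y, f−1=e.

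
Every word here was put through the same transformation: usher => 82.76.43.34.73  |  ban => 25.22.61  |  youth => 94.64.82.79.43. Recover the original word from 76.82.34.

Each letter becomes 3×(its alphabet position, a=1..z=26) + 19.
Undoing it on 76.82.34: 76→(76−19)÷3=19=s, 82→(82−19)÷3=21=u, 34→(34−19)÷3=5=e.

sue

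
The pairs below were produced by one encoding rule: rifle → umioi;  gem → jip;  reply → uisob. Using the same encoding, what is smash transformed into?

Vowels shift forward by 4 and consonants shift forward by 3.
Applying it to smash: s(cons)+3=v, m(cons)+3=p, a(vowel)+4=e, s(cons)+3=v, h(cons)+3=k.

vpevk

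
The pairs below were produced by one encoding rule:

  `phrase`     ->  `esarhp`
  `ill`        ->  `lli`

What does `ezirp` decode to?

prize

The word is simply reversed.
Decoding ezirp: then reverse → prize.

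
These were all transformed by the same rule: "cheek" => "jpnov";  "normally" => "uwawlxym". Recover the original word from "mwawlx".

Letter i (0-indexed) is shifted by i+7, so successive shifts are 7, 8, 9, ….
Reversing it on mwawlx: m−7=f, w−8=o, a−9=r, w−10=m, l−11=a, x−12=l.

formal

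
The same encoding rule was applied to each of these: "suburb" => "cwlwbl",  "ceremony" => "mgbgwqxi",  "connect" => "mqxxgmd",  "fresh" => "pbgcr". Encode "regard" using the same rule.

bgqcbn

The shift depends on letter class: consonant s→c is +10, but vowel u→w is +2. The rule splits by letter class: vowels +2, consonants +10.
For regard: r(cons)+10=b, e(vowel)+2=g, g(cons)+10=q, a(vowel)+2=c, r(cons)+10=b, d(cons)+10=n.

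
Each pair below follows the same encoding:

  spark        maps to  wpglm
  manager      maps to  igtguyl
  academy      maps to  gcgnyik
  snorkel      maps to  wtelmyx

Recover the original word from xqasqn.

Each letter's alphabet position (a=0..z=25) is mapped through 11·x+6 mod 26 — an affine cipher.
Reversing it on xqasqn: x(23)→19·(23−6)≡11=l; q(16)→19·(16−6)≡8=i; a(0)→19·(0−6)≡16=q; s(18)→19·(18−6)≡20=u; q(16)→19·(16−6)≡8=i; n(13)→19·(13−6)≡3=d (all mod 26).

liquid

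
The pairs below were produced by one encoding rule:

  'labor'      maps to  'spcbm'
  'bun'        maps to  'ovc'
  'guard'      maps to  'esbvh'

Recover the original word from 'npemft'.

seldom

The output letters match the input read backwards, each shifted +1: labor reversed is robal. Two steps: reverse the string, then apply a Caesar shift of +1.
Decoding npemft: shift back: n−1=m, p−1=o, e−1=d, m−1=l, f−1=e, t−1=s → modles; then reverse → seldom.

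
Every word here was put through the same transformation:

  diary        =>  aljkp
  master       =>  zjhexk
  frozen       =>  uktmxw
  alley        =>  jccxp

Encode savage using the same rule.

d(3)→a(0) and i(8)→l(11) fit y≡23x+9 (mod 26); the inverse of 23 mod 26 is 17. Treating letters as 0–25, the rule is x ↦ 23x + 9 (mod 26).
Applying it to savage: s(18)→23·18+9≡7=h; a(0)→23·0+9≡9=j; v(21)→23·21+9≡24=y; a(0)→23·0+9≡9=j; g(6)→23·6+9≡17=r; e(4)→23·4+9≡23=x (all mod 26).

hjyjrx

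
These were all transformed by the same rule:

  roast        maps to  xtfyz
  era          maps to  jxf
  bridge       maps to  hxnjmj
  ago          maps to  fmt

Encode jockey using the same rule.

Vowels shift forward by 5 and consonants shift forward by 6.
On jockey: j(cons)+6=p, o(vowel)+5=t, c(cons)+6=i, k(cons)+6=q, e(vowel)+5=j, y(cons)+6=e.

ptiqje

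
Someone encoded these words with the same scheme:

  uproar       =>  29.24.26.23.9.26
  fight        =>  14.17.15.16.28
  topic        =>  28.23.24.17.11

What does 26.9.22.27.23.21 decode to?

ransom

u is letter #21 and maps to 29: an offset of 8. Each letter is replaced by its alphabet position (a=1..z=26) + 8.
Reversing it on 26.9.22.27.23.21: 26→(26−8)÷1=18=r, 9→(9−8)÷1=1=a, 22→(22−8)÷1=14=n, 27→(27−8)÷1=19=s, 23→(23−8)÷1=15=o, 21→(21−8)÷1=13=m.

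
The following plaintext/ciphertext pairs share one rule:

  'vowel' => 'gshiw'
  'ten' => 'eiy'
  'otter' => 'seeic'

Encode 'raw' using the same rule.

ceh

The shift depends on letter class: consonant v→g is +11, but vowel o→s is +4. Vowels shift forward by 4 and consonants shift forward by 11.
For raw: r(cons)+11=c, a(vowel)+4=e, w(cons)+11=h.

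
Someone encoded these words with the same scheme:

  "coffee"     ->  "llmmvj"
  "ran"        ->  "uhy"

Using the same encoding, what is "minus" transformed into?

The output letters match the input read backwards, each shifted +7: coffee reversed is eeffoc. The word is reversed, then every letter is shifted forward by 7.
For minus: reverse → sunim; then shift: s+7=z, u+7=b, n+7=u, i+7=p, m+7=t.

zbupt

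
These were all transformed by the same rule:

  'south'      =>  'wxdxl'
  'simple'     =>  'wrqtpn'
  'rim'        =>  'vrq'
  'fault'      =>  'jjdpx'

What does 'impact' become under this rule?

rqtjgx

The shift depends on letter class: consonant s→w is +4, but vowel o→x is +9. Vowels shift forward by 9 and consonants shift forward by 4.
Applying it to impact: i(vowel)+9=r, m(cons)+4=q, p(cons)+4=t, a(vowel)+9=j, c(cons)+4=g, t(cons)+4=x.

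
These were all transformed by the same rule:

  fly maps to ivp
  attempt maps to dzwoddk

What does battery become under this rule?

Read the word backwards and shift each letter +10.
For battery: reverse → yrettab; then shift: y+10=i, r+10=b, e+10=o, t+10=d, t+10=d, a+10=k, b+10=l.

iboddkl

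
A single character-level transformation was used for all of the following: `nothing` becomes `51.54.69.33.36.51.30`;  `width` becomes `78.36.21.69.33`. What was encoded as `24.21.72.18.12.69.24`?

n(#14)→51 and o(#15)→54: differences scale by 3, so n = 3·pos + 9. Each letter becomes 3×(its alphabet position, a=1..z=26) + 9.
Reversing it on 24.21.72.18.12.69.24: 24→(24−9)÷3=5=e, 21→(21−9)÷3=4=d, 72→(72−9)÷3=21=u, 18→(18−9)÷3=3=c, 12→(12−9)÷3=1=a, 69→(69−9)÷3=20=t, 24→(24−9)÷3=5=e.

educate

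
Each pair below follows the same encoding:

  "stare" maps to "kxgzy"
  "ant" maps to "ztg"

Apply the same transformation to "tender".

The output letters match the input read backwards, each shifted +6: stare reversed is erats. Two steps: reverse the string, then apply a Caesar shift of +6.
On tender: reverse → rednet; then shift: r+6=x, e+6=k, d+6=j, n+6=t, e+6=k, t+6=z.

xkjtkz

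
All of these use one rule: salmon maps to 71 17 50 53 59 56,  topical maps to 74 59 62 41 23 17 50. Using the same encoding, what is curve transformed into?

23 77 68 80 29

Each letter becomes 3×(its alphabet position, a=1..z=26) + 14.
Applying it to curve: c=3→23, u=21→77, r=18→68, v=22→80, e=5→29.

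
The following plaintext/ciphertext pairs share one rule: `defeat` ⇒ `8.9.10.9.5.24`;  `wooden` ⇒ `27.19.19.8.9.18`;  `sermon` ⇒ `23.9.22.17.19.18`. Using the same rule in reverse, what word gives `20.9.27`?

pew

Each letter is replaced by its alphabet position (a=1..z=26) + 4.
Reversing it on 20.9.27: 20→(20−4)÷1=16=p, 9→(9−4)÷1=5=e, 27→(27−4)÷1=23=w.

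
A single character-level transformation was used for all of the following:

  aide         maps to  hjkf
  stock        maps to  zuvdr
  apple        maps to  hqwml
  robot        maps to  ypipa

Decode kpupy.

donor

It's a Vigenère-style cipher with numeric key [7,1]: position i shifts by key[i mod 2].
Decoding kpupy: k−7=d, p−1=o, u−7=n, p−1=o, y−7=r.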